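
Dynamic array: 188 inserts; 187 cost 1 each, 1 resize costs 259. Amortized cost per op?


Formula: Amortized cost = Total cost / Operations
Total cost = (187 * 1) + (1 * 259)
Total cost = 187 + 259 = 446
Amortized = 446 / 188 = 2.3723

2.3723


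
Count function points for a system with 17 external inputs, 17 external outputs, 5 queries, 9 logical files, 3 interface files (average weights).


UFP = EI*4 + EO*5 + EQ*4 + ILF*10 + EIF*7
UFP = 17*4 + 17*5 + 5*4 + 9*10 + 3*7
UFP = 68 + 85 + 20 + 90 + 21
UFP = 284

284


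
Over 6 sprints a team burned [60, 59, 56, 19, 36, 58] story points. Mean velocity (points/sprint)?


Formula: Avg velocity = Total points / Number of sprints
Points: [60, 59, 56, 19, 36, 58]
Sum = 60 + 59 + 56 + 19 + 36 + 58 = 288
Avg velocity = 288 / 6 = 48.0 points/sprint

48.0 points/sprint


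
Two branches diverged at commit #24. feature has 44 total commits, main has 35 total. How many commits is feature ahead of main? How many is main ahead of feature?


Common ancestor: commit #24
feature commits after divergence: 44 - 24 = 20
main commits after divergence: 35 - 24 = 11
feature is 20 commits ahead of main
main is 11 commits ahead of feature

feature ahead: 20, main ahead: 11


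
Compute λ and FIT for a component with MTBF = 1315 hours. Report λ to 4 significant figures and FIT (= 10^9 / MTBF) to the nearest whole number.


Formula: λ = 1 / MTBF; FIT = λ × 1e9 = 1e9 / MTBF
λ = 1 / 1315 ≈ 7.605e-04 failures/hour
FIT = 1e9 / 1315 ≈ 760456 failures per 1e9 hours (nearest whole number)

λ = 7.605e-04 /h, FIT = 760456


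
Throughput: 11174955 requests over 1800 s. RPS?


Formula: throughput = requests / seconds
throughput = 11174955 / 1800
throughput = 6208.31 requests/second

6208.31 requests/second


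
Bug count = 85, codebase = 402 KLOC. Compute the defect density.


Defect density = defects / KLOC
Defect density = 85 / 402
Defect density = 0.211 defects/KLOC

0.211 defects/KLOC


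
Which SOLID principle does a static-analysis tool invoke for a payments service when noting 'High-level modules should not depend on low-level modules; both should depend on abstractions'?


This describes the Dependency Inversion Principle (DIP)

Dependency Inversion Principle (DIP)


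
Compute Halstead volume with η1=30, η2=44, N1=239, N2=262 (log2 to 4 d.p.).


Formula: V = N * log2(η), where N = N1 + N2 and η = η1 + η2
η = 30 + 44 = 74
N = 239 + 262 = 501
log2(74) ≈ 6.2095
V = 501 * 6.2095 = 3110.96

3110.96


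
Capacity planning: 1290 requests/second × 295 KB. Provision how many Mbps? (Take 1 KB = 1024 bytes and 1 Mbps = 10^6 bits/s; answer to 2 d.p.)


Formula: Mbps = payload_bytes * RPS * 8 / 1e6
Payload per request = 295 KB = 295 * 1024 = 302080 bytes
Total bytes/sec = 302080 * 1290 = 389683200
Total bits/sec = 389683200 * 8 = 3117465600
Mbps = 3117465600 / 1e6 = 3117.47

3117.47 Mbps


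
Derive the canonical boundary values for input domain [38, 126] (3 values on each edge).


Range: [38, 126]
Boundaries: just below min, min, min+1, max-1, max, just above max
Values: [37, 38, 39, 125, 126, 127]

[37, 38, 39, 125, 126, 127]


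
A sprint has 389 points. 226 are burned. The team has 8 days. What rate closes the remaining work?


Formula: Required rate = Remaining points / Days left
Remaining = 389 - 226 = 163 points
Required rate = 163 / 8 = 20.38 points/day

20.38 points/day


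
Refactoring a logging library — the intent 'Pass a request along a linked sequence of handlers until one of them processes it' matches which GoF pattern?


This matches the Chain of Responsibility pattern

Chain of Responsibility


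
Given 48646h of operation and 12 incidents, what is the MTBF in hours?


Formula: MTBF = Total operating time / Number of failures
MTBF = 48646 / 12
MTBF = 4053.83 hours

4053.83 hours


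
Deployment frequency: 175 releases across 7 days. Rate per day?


Formula: deployments per day = releases / days
= 175 / 7
= 25.0 deploys/day
(equivalently, 175.0 deploys/week)

25.0 deploys/day


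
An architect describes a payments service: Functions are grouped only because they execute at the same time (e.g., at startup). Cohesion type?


Reasoning: Related by timing only
Type: Temporal cohesion

Temporal cohesion


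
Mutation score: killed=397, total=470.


Mutation score = killed / total * 100
Mutation score = 397 / 470 * 100
Mutation score = 84.47%

84.47%


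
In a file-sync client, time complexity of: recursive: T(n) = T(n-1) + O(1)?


Reasoning: linear recursion with constant work per frame
Complexity: O(n)

O(n)


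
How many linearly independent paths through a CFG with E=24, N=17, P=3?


Formula: V(G) = E - N + 2P
V(G) = 24 - 17 + 2*3
V(G) = 7 + 6
V(G) = 13

13


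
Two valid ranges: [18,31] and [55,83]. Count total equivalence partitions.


Valid ranges: [18,31] and [55,83]
Class 1: x < 18 — invalid
Class 2: 18 ≤ x ≤ 31 — valid
Class 3: 31 < x < 55 — invalid (gap between ranges)
Class 4: 55 ≤ x ≤ 83 — valid
Class 5: x > 83 — invalid
Total equivalence classes: 5

5 equivalence classes


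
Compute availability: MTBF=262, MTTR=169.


Availability = MTBF / (MTBF + MTTR)
Availability = 262 / (262 + 169)
Availability = 262 / 431
Availability = 60.7889%

60.7889%


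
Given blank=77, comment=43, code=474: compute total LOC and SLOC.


Total LOC = blank + comment + code
Total LOC = 77 + 43 + 474 = 594
SLOC (source only) = code = 474

Total LOC: 594, SLOC: 474


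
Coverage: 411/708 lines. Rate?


Coverage = covered / total * 100
Coverage = 411 / 708 * 100
Coverage = 58.05%

58.05%


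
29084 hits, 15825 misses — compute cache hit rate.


Formula: hit rate = hits / (hits + misses) * 100
hit rate = 29084 / (29084 + 15825) * 100
hit rate = 29084 / 44909 * 100
hit rate = 64.76%

64.76%


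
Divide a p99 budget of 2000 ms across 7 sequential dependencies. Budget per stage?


Formula: per_stage = total_budget / stages
per_stage = 2000 / 7
per_stage = 285.71 ms

285.71 ms


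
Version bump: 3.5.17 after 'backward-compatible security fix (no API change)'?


Current: 3.5.17
Change category: 'backward-compatible security fix (no API change)' → patch bump
SemVer rule: patch bump → increment PATCH (MAJOR and MINOR unchanged)
New: 3.5.18

3.5.18


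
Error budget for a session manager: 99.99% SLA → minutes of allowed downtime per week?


Formula: allowed downtime = period * (100 - SLA) / 100
Period (week) = 10080 minutes
Unavailability fraction = (100 - 99.99) / 100
Allowed downtime = 10080 * (100 - 99.99) / 100
Allowed downtime = 1.008 minutes

1.008 minutes


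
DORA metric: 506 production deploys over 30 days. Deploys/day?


Formula: deployments per day = releases / days
= 506 / 30
= 16.867 deploys/day
(equivalently, 118.07 deploys/week)

16.867 deploys/day


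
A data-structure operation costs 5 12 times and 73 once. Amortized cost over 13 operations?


Formula: Amortized cost = Total cost / Operations
Total cost = (12 * 5) + (1 * 73)
Total cost = 60 + 73 = 133
Amortized = 133 / 13 = 10.2308

10.2308


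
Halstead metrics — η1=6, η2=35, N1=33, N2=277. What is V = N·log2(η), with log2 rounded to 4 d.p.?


Formula: V = N * log2(η), where N = N1 + N2 and η = η1 + η2
η = 6 + 35 = 41
N = 33 + 277 = 310
log2(41) ≈ 5.3576
V = 310 * 5.3576 = 1660.86

1660.86


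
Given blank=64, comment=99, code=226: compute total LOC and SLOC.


Total LOC = blank + comment + code
Total LOC = 64 + 99 + 226 = 389
SLOC (source only) = code = 226

Total LOC: 389, SLOC: 226


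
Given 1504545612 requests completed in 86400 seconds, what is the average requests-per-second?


Formula: throughput = requests / seconds
throughput = 1504545612 / 86400
throughput = 17413.72 requests/second

17413.72 requests/second


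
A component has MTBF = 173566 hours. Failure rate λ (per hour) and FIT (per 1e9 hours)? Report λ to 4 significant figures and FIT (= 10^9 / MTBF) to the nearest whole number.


Formula: λ = 1 / MTBF; FIT = λ × 1e9 = 1e9 / MTBF
λ = 1 / 173566 ≈ 5.761e-06 failures/hour
FIT = 1e9 / 173566 ≈ 5761 failures per 1e9 hours (nearest whole number)

λ = 5.761e-06 /h, FIT = 5761


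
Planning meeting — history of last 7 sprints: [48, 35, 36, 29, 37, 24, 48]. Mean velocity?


Formula: Avg velocity = Total points / Number of sprints
Points: [48, 35, 36, 29, 37, 24, 48]
Sum = 48 + 35 + 36 + 29 + 37 + 24 + 48 = 257
Avg velocity = 257 / 7 = 36.71 points/sprint

36.71 points/sprint


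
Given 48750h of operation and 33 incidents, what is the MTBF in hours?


Formula: MTBF = Total operating time / Number of failures
MTBF = 48750 / 33
MTBF = 1477.27 hours

1477.27 hours


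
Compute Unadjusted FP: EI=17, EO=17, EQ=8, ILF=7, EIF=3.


UFP = EI*4 + EO*5 + EQ*4 + ILF*10 + EIF*7
UFP = 17*4 + 17*5 + 8*4 + 7*10 + 3*7
UFP = 68 + 85 + 32 + 70 + 21
UFP = 276

276


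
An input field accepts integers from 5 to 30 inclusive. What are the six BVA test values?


Range: [5, 30]
Boundaries: just below min, min, min+1, max-1, max, just above max
Values: [4, 5, 6, 29, 30, 31]

[4, 5, 6, 29, 30, 31]


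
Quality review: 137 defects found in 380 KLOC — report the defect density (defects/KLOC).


Defect density = defects / KLOC
Defect density = 137 / 380
Defect density = 0.361 defects/KLOC

0.361 defects/KLOC


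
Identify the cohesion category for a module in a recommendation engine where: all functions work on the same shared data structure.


Reasoning: Functions share data
Type: Communicational cohesion

Communicational cohesion


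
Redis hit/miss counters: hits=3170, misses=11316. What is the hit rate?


Formula: hit rate = hits / (hits + misses) * 100
hit rate = 3170 / (3170 + 11316) * 100
hit rate = 3170 / 14486 * 100
hit rate = 21.88%

21.88%


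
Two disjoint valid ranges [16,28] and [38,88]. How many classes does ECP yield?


Valid ranges: [16,28] and [38,88]
Class 1: x < 16 — invalid
Class 2: 16 ≤ x ≤ 28 — valid
Class 3: 28 < x < 38 — invalid (gap between ranges)
Class 4: 38 ≤ x ≤ 88 — valid
Class 5: x > 88 — invalid
Total equivalence classes: 5

5 equivalence classes


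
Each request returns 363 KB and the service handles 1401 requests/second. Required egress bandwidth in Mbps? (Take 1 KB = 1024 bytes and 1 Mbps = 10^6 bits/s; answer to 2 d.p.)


Formula: Mbps = payload_bytes * RPS * 8 / 1e6
Payload per request = 363 KB = 363 * 1024 = 371712 bytes
Total bytes/sec = 371712 * 1401 = 520768512
Total bits/sec = 520768512 * 8 = 4166148096
Mbps = 4166148096 / 1e6 = 4166.15

4166.15 Mbps


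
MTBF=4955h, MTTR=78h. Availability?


Availability = MTBF / (MTBF + MTTR)
Availability = 4955 / (4955 + 78)
Availability = 4955 / 5033
Availability = 98.4502%

98.4502%


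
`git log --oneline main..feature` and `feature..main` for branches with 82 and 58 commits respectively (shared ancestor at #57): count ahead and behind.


Common ancestor: commit #57
feature commits after divergence: 82 - 57 = 25
main commits after divergence: 58 - 57 = 1
feature is 25 commits ahead of main
main is 1 commits ahead of feature

feature ahead: 25, main ahead: 1


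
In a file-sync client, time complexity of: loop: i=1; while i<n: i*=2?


Reasoning: i doubles each step so iterations are log2(n)
Complexity: O(log n)

O(log n)


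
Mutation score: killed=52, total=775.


Mutation score = killed / total * 100
Mutation score = 52 / 775 * 100
Mutation score = 6.71%

6.71%


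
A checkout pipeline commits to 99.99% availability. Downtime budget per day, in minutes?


Formula: allowed downtime = period * (100 - SLA) / 100
Period (day) = 1440 minutes
Unavailability fraction = (100 - 99.99) / 100
Allowed downtime = 1440 * (100 - 99.99) / 100
Allowed downtime = 0.144 minutes

0.144 minutes


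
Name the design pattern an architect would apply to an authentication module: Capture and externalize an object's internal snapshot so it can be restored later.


This matches the Memento pattern

Memento


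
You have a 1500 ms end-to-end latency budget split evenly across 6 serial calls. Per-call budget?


Formula: per_stage = total_budget / stages
per_stage = 1500 / 6
per_stage = 250.0 ms

250.0 ms


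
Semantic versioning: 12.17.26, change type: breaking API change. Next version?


Current: 12.17.26
Change category: 'breaking API change' → major bump
SemVer rule: major bump → increment MAJOR, reset MINOR and PATCH to 0
New: 13.0.0

13.0.0


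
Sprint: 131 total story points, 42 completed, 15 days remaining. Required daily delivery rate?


Formula: Required rate = Remaining points / Days left
Remaining = 131 - 42 = 89 points
Required rate = 89 / 15 = 5.93 points/day

5.93 points/day


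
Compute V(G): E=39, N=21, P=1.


Formula: V(G) = E - N + 2P
V(G) = 39 - 21 + 2*1
V(G) = 18 + 2
V(G) = 20

20


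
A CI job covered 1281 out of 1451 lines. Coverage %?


Coverage = covered / total * 100
Coverage = 1281 / 1451 * 100
Coverage = 88.28%

88.28%


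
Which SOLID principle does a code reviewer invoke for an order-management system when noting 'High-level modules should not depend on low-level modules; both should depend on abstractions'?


This describes the Dependency Inversion Principle (DIP)

Dependency Inversion Principle (DIP)


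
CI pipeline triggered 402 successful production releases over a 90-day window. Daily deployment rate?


Formula: deployments per day = releases / days
= 402 / 90
= 4.467 deploys/day
(equivalently, 31.27 deploys/week)

4.467 deploys/day


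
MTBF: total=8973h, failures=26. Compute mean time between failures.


Formula: MTBF = Total operating time / Number of failures
MTBF = 8973 / 26
MTBF = 345.12 hours

345.12 hours


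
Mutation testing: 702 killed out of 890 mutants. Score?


Mutation score = killed / total * 100
Mutation score = 702 / 890 * 100
Mutation score = 78.88%

78.88%


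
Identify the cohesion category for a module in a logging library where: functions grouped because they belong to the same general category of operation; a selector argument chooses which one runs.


Reasoning: Grouped by category of activity, not by data or sequence
Type: Logical cohesion

Logical cohesion


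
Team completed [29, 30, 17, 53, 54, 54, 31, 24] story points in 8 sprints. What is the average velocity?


Formula: Avg velocity = Total points / Number of sprints
Points: [29, 30, 17, 53, 54, 54, 31, 24]
Sum = 29 + 30 + 17 + 53 + 54 + 54 + 31 + 24 = 292
Avg velocity = 292 / 8 = 36.5 points/sprint

36.5 points/sprint


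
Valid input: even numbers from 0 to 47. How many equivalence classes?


Constraint: even integers in [0, 47]
Class 1: x < 0 — out-of-range invalid
Class 2: x in [0,47] but odd — wrong type invalid
Class 3: x in [0,47] and even — valid
Class 4: x > 47 — out-of-range invalid
Total equivalence classes: 4

4 equivalence classes


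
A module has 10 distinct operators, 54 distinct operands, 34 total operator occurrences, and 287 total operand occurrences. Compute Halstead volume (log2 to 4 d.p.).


Formula: V = N * log2(η), where N = N1 + N2 and η = η1 + η2
η = 10 + 54 = 64
N = 34 + 287 = 321
log2(64) ≈ 6.0000
V = 321 * 6.0000 = 1926.00

1926.00


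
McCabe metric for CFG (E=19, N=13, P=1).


Formula: V(G) = E - N + 2P
V(G) = 19 - 13 + 2*1
V(G) = 6 + 2
V(G) = 8

8


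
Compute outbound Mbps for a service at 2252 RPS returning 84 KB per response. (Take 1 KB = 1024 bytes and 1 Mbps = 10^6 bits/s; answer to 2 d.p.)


Formula: Mbps = payload_bytes * RPS * 8 / 1e6
Payload per request = 84 KB = 84 * 1024 = 86016 bytes
Total bytes/sec = 86016 * 2252 = 193708032
Total bits/sec = 193708032 * 8 = 1549664256
Mbps = 1549664256 / 1e6 = 1549.66

1549.66 Mbps


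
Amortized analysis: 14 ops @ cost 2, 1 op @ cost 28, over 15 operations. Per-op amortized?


Formula: Amortized cost = Total cost / Operations
Total cost = (14 * 2) + (1 * 28)
Total cost = 28 + 28 = 56
Amortized = 56 / 15 = 3.7333

3.7333


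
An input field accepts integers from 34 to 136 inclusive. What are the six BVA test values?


Range: [34, 136]
Boundaries: just below min, min, min+1, max-1, max, just above max
Values: [33, 34, 35, 135, 136, 137]

[33, 34, 35, 135, 136, 137]


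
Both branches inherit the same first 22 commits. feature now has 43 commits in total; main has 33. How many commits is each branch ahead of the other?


Common ancestor: commit #22
feature commits after divergence: 43 - 22 = 21
main commits after divergence: 33 - 22 = 11
feature is 21 commits ahead of main
main is 11 commits ahead of feature

feature ahead: 21, main ahead: 11


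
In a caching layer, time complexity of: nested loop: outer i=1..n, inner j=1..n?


Reasoning: n iterations times n iterations
Complexity: O(n^2)

O(n^2)


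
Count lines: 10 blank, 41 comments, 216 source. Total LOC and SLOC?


Total LOC = blank + comment + code
Total LOC = 10 + 41 + 216 = 267
SLOC (source only) = code = 216

Total LOC: 267, SLOC: 216


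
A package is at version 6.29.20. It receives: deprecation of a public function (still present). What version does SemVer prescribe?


Current: 6.29.20
Change category: 'deprecation of a public function (still present)' → minor bump
SemVer rule: minor bump → increment MINOR, reset PATCH to 0 (MAJOR unchanged)
New: 6.30.0

6.30.0


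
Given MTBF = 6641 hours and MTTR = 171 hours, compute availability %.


Availability = MTBF / (MTBF + MTTR)
Availability = 6641 / (6641 + 171)
Availability = 6641 / 6812
Availability = 97.4897%

97.4897%


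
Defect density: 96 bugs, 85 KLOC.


Defect density = defects / KLOC
Defect density = 96 / 85
Defect density = 1.129 defects/KLOC

1.129 defects/KLOC


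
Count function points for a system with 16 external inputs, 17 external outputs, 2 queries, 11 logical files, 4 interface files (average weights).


UFP = EI*4 + EO*5 + EQ*4 + ILF*10 + EIF*7
UFP = 16*4 + 17*5 + 2*4 + 11*10 + 4*7
UFP = 64 + 85 + 8 + 110 + 28
UFP = 295

295


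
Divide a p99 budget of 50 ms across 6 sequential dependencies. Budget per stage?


Formula: per_stage = total_budget / stages
per_stage = 50 / 6
per_stage = 8.33 ms

8.33 ms


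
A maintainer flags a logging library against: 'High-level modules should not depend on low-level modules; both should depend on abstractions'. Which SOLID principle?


This describes the Dependency Inversion Principle (DIP)

Dependency Inversion Principle (DIP)


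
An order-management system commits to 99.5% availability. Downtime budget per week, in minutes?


Formula: allowed downtime = period * (100 - SLA) / 100
Period (week) = 10080 minutes
Unavailability fraction = (100 - 99.5) / 100
Allowed downtime = 10080 * (100 - 99.5) / 100
Allowed downtime = 50.4 minutes

50.4 minutes


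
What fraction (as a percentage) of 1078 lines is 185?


Coverage = covered / total * 100
Coverage = 185 / 1078 * 100
Coverage = 17.16%

17.16%


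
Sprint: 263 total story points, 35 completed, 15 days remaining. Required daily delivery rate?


Formula: Required rate = Remaining points / Days left
Remaining = 263 - 35 = 228 points
Required rate = 228 / 15 = 15.2 points/day

15.2 points/day


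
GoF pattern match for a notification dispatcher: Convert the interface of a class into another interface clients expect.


This matches the Adapter pattern

Adapter


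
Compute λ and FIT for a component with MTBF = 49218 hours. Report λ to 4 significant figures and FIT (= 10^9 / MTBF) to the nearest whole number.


Formula: λ = 1 / MTBF; FIT = λ × 1e9 = 1e9 / MTBF
λ = 1 / 49218 ≈ 2.032e-05 failures/hour
FIT = 1e9 / 49218 ≈ 20318 failures per 1e9 hours (nearest whole number)

λ = 2.032e-05 /h, FIT = 20318


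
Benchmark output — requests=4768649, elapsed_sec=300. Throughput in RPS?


Formula: throughput = requests / seconds
throughput = 4768649 / 300
throughput = 15895.5 requests/second

15895.5 requests/second


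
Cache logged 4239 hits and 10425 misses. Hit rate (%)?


Formula: hit rate = hits / (hits + misses) * 100
hit rate = 4239 / (4239 + 10425) * 100
hit rate = 4239 / 14664 * 100
hit rate = 28.91%

28.91%


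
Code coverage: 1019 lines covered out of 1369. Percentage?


Coverage = covered / total * 100
Coverage = 1019 / 1369 * 100
Coverage = 74.43%

74.43%


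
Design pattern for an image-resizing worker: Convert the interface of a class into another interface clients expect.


This matches the Adapter pattern

Adapter


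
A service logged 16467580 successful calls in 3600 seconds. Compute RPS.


Formula: throughput = requests / seconds
throughput = 16467580 / 3600
throughput = 4574.33 requests/second

4574.33 requests/second


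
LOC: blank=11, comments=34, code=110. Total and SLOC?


Total LOC = blank + comment + code
Total LOC = 11 + 34 + 110 = 155
SLOC (source only) = code = 110

Total LOC: 155, SLOC: 110


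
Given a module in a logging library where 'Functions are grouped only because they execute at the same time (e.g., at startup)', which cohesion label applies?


Reasoning: Related by timing only
Type: Temporal cohesion

Temporal cohesion


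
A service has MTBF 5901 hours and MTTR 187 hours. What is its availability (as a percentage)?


Availability = MTBF / (MTBF + MTTR)
Availability = 5901 / (5901 + 187)
Availability = 5901 / 6088
Availability = 96.9284%

96.9284%


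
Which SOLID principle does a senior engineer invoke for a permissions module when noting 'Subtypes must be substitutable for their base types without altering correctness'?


This describes the Liskov Substitution Principle (LSP)

Liskov Substitution Principle (LSP)


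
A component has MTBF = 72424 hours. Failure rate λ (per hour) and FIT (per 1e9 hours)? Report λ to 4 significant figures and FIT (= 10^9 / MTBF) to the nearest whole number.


Formula: λ = 1 / MTBF; FIT = λ × 1e9 = 1e9 / MTBF
λ = 1 / 72424 ≈ 1.381e-05 failures/hour
FIT = 1e9 / 72424 ≈ 13808 failures per 1e9 hours (nearest whole number)

λ = 1.381e-05 /h, FIT = 13808


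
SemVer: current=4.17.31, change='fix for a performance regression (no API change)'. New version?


Current: 4.17.31
Change category: 'fix for a performance regression (no API change)' → patch bump
SemVer rule: patch bump → increment PATCH (MAJOR and MINOR unchanged)
New: 4.17.32

4.17.32


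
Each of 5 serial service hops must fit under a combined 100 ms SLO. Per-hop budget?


Formula: per_stage = total_budget / stages
per_stage = 100 / 5
per_stage = 20.0 ms

20.0 ms


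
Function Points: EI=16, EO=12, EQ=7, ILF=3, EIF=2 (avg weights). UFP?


UFP = EI*4 + EO*5 + EQ*4 + ILF*10 + EIF*7
UFP = 16*4 + 12*5 + 7*4 + 3*10 + 2*7
UFP = 64 + 60 + 28 + 30 + 14
UFP = 196

196


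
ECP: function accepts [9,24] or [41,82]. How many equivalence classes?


Valid ranges: [9,24] and [41,82]
Class 1: x < 9 — invalid
Class 2: 9 ≤ x ≤ 24 — valid
Class 3: 24 < x < 41 — invalid (gap between ranges)
Class 4: 41 ≤ x ≤ 82 — valid
Class 5: x > 82 — invalid
Total equivalence classes: 5

5 equivalence classes


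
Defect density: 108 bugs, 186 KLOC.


Defect density = defects / KLOC
Defect density = 108 / 186
Defect density = 0.581 defects/KLOC

0.581 defects/KLOC


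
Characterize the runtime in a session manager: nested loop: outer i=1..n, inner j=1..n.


Reasoning: n iterations times n iterations
Complexity: O(n^2)

O(n^2)


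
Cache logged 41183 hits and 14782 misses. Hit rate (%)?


Formula: hit rate = hits / (hits + misses) * 100
hit rate = 41183 / (41183 + 14782) * 100
hit rate = 41183 / 55965 * 100
hit rate = 73.59%

73.59%


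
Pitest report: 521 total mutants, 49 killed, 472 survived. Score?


Mutation score = killed / total * 100
Mutation score = 49 / 521 * 100
Mutation score = 9.4%

9.4%


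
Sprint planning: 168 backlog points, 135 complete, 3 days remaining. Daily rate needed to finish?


Formula: Required rate = Remaining points / Days left
Remaining = 168 - 135 = 33 points
Required rate = 33 / 3 = 11.0 points/day

11.0 points/day


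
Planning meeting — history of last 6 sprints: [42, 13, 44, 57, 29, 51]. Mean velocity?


Formula: Avg velocity = Total points / Number of sprints
Points: [42, 13, 44, 57, 29, 51]
Sum = 42 + 13 + 44 + 57 + 29 + 51 = 236
Avg velocity = 236 / 6 = 39.33 points/sprint

39.33 points/sprint


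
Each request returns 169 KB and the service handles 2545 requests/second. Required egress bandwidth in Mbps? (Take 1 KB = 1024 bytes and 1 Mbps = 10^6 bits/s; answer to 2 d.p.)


Formula: Mbps = payload_bytes * RPS * 8 / 1e6
Payload per request = 169 KB = 169 * 1024 = 173056 bytes
Total bytes/sec = 173056 * 2545 = 440427520
Total bits/sec = 440427520 * 8 = 3523420160
Mbps = 3523420160 / 1e6 = 3523.42

3523.42 Mbps


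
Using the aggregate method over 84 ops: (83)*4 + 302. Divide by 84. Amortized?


Formula: Amortized cost = Total cost / Operations
Total cost = (83 * 4) + (1 * 302)
Total cost = 332 + 302 = 634
Amortized = 634 / 84 = 7.5476

7.5476


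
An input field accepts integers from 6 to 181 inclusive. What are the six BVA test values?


Range: [6, 181]
Boundaries: just below min, min, min+1, max-1, max, just above max
Values: [5, 6, 7, 180, 181, 182]

[5, 6, 7, 180, 181, 182]


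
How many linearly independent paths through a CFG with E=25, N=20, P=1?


Formula: V(G) = E - N + 2P
V(G) = 25 - 20 + 2*1
V(G) = 5 + 2
V(G) = 7

7


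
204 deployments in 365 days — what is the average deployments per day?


Formula: deployments per day = releases / days
= 204 / 365
= 0.559 deploys/day
(equivalently, 3.91 deploys/week)

0.559 deploys/day


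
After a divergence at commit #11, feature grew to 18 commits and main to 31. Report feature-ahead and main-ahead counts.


Common ancestor: commit #11
feature commits after divergence: 18 - 11 = 7
main commits after divergence: 31 - 11 = 20
feature is 7 commits ahead of main
main is 20 commits ahead of feature

feature ahead: 7, main ahead: 20


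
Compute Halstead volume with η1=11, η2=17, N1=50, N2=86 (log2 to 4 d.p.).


Formula: V = N * log2(η), where N = N1 + N2 and η = η1 + η2
η = 11 + 17 = 28
N = 50 + 86 = 136
log2(28) ≈ 4.8074
V = 136 * 4.8074 = 653.81

653.81


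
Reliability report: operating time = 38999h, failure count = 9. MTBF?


Formula: MTBF = Total operating time / Number of failures
MTBF = 38999 / 9
MTBF = 4333.22 hours

4333.22 hours


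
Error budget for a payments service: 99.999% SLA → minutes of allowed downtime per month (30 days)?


Formula: allowed downtime = period * (100 - SLA) / 100
Period (month (30 days)) = 43200 minutes
Unavailability fraction = (100 - 99.999) / 100
Allowed downtime = 43200 * (100 - 99.999) / 100
Allowed downtime = 0.432 minutes

0.432 minutes


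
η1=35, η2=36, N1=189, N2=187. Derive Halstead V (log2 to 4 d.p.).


Formula: V = N * log2(η), where N = N1 + N2 and η = η1 + η2
η = 35 + 36 = 71
N = 189 + 187 = 376
log2(71) ≈ 6.1497
V = 376 * 6.1497 = 2312.29

2312.29


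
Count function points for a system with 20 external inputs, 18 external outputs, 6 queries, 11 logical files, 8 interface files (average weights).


UFP = EI*4 + EO*5 + EQ*4 + ILF*10 + EIF*7
UFP = 20*4 + 18*5 + 6*4 + 11*10 + 8*7
UFP = 80 + 90 + 24 + 110 + 56
UFP = 360

360


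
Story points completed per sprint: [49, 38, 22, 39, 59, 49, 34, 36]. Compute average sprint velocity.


Formula: Avg velocity = Total points / Number of sprints
Points: [49, 38, 22, 39, 59, 49, 34, 36]
Sum = 49 + 38 + 22 + 39 + 59 + 49 + 34 + 36 = 326
Avg velocity = 326 / 8 = 40.75 points/sprint

40.75 points/sprint


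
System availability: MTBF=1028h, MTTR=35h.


Availability = MTBF / (MTBF + MTTR)
Availability = 1028 / (1028 + 35)
Availability = 1028 / 1063
Availability = 96.7074%

96.7074%


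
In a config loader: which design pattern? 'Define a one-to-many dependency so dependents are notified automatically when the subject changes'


This matches the Observer pattern

Observer


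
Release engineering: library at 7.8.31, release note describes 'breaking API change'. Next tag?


Current: 7.8.31
Change category: 'breaking API change' → major bump
SemVer rule: major bump → increment MAJOR, reset MINOR and PATCH to 0
New: 8.0.0

8.0.0


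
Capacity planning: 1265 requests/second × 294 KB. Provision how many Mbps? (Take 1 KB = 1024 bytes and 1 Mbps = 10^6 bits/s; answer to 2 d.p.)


Formula: Mbps = payload_bytes * RPS * 8 / 1e6
Payload per request = 294 KB = 294 * 1024 = 301056 bytes
Total bytes/sec = 301056 * 1265 = 380835840
Total bits/sec = 380835840 * 8 = 3046686720
Mbps = 3046686720 / 1e6 = 3046.69

3046.69 Mbps


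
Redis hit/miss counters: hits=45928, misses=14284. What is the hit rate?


Formula: hit rate = hits / (hits + misses) * 100
hit rate = 45928 / (45928 + 14284) * 100
hit rate = 45928 / 60212 * 100
hit rate = 76.28%

76.28%


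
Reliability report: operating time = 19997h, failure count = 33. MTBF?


Formula: MTBF = Total operating time / Number of failures
MTBF = 19997 / 33
MTBF = 605.97 hours

605.97 hours


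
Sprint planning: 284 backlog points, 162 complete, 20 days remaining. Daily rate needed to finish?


Formula: Required rate = Remaining points / Days left
Remaining = 284 - 162 = 122 points
Required rate = 122 / 20 = 6.1 points/day

6.1 points/day


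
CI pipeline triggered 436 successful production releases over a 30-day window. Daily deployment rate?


Formula: deployments per day = releases / days
= 436 / 30
= 14.533 deploys/day
(equivalently, 101.73 deploys/week)

14.533 deploys/day


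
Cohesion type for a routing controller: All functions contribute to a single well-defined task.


Reasoning: Best: single purpose
Type: Functional cohesion

Functional cohesion


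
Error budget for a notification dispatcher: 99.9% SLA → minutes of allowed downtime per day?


Formula: allowed downtime = period * (100 - SLA) / 100
Period (day) = 1440 minutes
Unavailability fraction = (100 - 99.9) / 100
Allowed downtime = 1440 * (100 - 99.9) / 100
Allowed downtime = 1.44 minutes

1.44 minutes


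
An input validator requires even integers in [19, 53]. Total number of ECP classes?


Constraint: even integers in [19, 53]
Class 1: x < 19 — out-of-range invalid
Class 2: x in [19,53] but odd — wrong type invalid
Class 3: x in [19,53] and even — valid
Class 4: x > 53 — out-of-range invalid
Total equivalence classes: 4

4 equivalence classes


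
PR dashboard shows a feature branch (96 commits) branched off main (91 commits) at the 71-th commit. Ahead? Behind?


Common ancestor: commit #71
feature commits after divergence: 96 - 71 = 25
main commits after divergence: 91 - 71 = 20
feature is 25 commits ahead of main
main is 20 commits ahead of feature

feature ahead: 25, main ahead: 20


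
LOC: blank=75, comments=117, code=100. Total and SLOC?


Total LOC = blank + comment + code
Total LOC = 75 + 117 + 100 = 292
SLOC (source only) = code = 100

Total LOC: 292, SLOC: 100


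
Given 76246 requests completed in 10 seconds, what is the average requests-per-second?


Formula: throughput = requests / seconds
throughput = 76246 / 10
throughput = 7624.6 requests/second

7624.6 requests/second


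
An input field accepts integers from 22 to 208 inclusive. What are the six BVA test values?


Range: [22, 208]
Boundaries: just below min, min, min+1, max-1, max, just above max
Values: [21, 22, 23, 207, 208, 209]

[21, 22, 23, 207, 208, 209]


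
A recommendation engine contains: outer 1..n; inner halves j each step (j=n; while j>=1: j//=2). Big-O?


Reasoning: n times log n
Complexity: O(n log n)

O(n log n)


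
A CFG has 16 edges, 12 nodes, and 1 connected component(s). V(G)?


Formula: V(G) = E - N + 2P
V(G) = 16 - 12 + 2*1
V(G) = 4 + 2
V(G) = 6

6


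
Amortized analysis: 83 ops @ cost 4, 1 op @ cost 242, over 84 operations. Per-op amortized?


Formula: Amortized cost = Total cost / Operations
Total cost = (83 * 4) + (1 * 242)
Total cost = 332 + 242 = 574
Amortized = 574 / 84 = 6.8333

6.8333


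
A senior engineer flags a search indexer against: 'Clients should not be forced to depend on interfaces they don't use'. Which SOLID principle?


This describes the Interface Segregation Principle (ISP)

Interface Segregation Principle (ISP)


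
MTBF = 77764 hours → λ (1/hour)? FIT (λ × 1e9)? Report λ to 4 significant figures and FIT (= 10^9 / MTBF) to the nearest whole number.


Formula: λ = 1 / MTBF; FIT = λ × 1e9 = 1e9 / MTBF
λ = 1 / 77764 ≈ 1.286e-05 failures/hour
FIT = 1e9 / 77764 ≈ 12859 failures per 1e9 hours (nearest whole number)

λ = 1.286e-05 /h, FIT = 12859


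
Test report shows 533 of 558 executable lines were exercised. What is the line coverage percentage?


Coverage = covered / total * 100
Coverage = 533 / 558 * 100
Coverage = 95.52%

95.52%


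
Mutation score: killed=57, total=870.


Mutation score = killed / total * 100
Mutation score = 57 / 870 * 100
Mutation score = 6.55%

6.55%


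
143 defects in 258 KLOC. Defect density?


Defect density = defects / KLOC
Defect density = 143 / 258
Defect density = 0.554 defects/KLOC

0.554 defects/KLOC


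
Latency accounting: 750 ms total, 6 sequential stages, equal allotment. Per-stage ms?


Formula: per_stage = total_budget / stages
per_stage = 750 / 6
per_stage = 125.0 ms

125.0 ms


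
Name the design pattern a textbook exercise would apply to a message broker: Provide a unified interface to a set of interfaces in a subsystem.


This matches the Facade pattern

Facade


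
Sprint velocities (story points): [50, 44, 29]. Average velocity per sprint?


Formula: Avg velocity = Total points / Number of sprints
Points: [50, 44, 29]
Sum = 50 + 44 + 29 = 123
Avg velocity = 123 / 3 = 41.0 points/sprint

41.0 points/sprint


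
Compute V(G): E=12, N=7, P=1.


Formula: V(G) = E - N + 2P
V(G) = 12 - 7 + 2*1
V(G) = 5 + 2
V(G) = 7

7


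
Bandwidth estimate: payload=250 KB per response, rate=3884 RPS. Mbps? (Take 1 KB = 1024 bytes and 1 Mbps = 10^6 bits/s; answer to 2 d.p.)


Formula: Mbps = payload_bytes * RPS * 8 / 1e6
Payload per request = 250 KB = 250 * 1024 = 256000 bytes
Total bytes/sec = 256000 * 3884 = 994304000
Total bits/sec = 994304000 * 8 = 7954432000
Mbps = 7954432000 / 1e6 = 7954.43

7954.43 Mbps


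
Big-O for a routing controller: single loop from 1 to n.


Reasoning: one pass through n items
Complexity: O(n)

O(n)


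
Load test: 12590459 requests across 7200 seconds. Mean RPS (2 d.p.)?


Formula: throughput = requests / seconds
throughput = 12590459 / 7200
throughput = 1748.67 requests/second

1748.67 requests/second


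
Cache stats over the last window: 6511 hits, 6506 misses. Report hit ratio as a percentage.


Formula: hit rate = hits / (hits + misses) * 100
hit rate = 6511 / (6511 + 6506) * 100
hit rate = 6511 / 13017 * 100
hit rate = 50.02%

50.02%


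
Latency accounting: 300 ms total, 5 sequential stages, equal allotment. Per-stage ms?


Formula: per_stage = total_budget / stages
per_stage = 300 / 5
per_stage = 60.0 ms

60.0 ms


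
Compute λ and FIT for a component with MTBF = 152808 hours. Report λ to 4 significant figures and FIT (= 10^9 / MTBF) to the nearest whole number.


Formula: λ = 1 / MTBF; FIT = λ × 1e9 = 1e9 / MTBF
λ = 1 / 152808 ≈ 6.544e-06 failures/hour
FIT = 1e9 / 152808 ≈ 6544 failures per 1e9 hours (nearest whole number)

λ = 6.544e-06 /h, FIT = 6544


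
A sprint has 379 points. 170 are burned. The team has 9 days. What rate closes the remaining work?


Formula: Required rate = Remaining points / Days left
Remaining = 379 - 170 = 209 points
Required rate = 209 / 9 = 23.22 points/day

23.22 points/day


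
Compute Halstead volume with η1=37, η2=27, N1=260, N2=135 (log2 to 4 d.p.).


Formula: V = N * log2(η), where N = N1 + N2 and η = η1 + η2
η = 37 + 27 = 64
N = 260 + 135 = 395
log2(64) ≈ 6.0000
V = 395 * 6.0000 = 2370.00

2370.00


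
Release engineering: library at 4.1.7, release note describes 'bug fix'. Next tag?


Current: 4.1.7
Change category: 'bug fix' → patch bump
SemVer rule: patch bump → increment PATCH (MAJOR and MINOR unchanged)
New: 4.1.8

4.1.8


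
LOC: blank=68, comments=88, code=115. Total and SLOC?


Total LOC = blank + comment + code
Total LOC = 68 + 88 + 115 = 271
SLOC (source only) = code = 115

Total LOC: 271, SLOC: 115


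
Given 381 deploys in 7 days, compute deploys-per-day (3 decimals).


Formula: deployments per day = releases / days
= 381 / 7
= 54.429 deploys/day
(equivalently, 381.0 deploys/week)

54.429 deploys/day


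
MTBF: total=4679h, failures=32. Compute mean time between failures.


Formula: MTBF = Total operating time / Number of failures
MTBF = 4679 / 32
MTBF = 146.22 hours

146.22 hours


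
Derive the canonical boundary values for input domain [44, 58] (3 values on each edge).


Range: [44, 58]
Boundaries: just below min, min, min+1, max-1, max, just above max
Values: [43, 44, 45, 57, 58, 59]

[43, 44, 45, 57, 58, 59]


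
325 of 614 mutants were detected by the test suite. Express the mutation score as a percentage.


Mutation score = killed / total * 100
Mutation score = 325 / 614 * 100
Mutation score = 52.93%

52.93%


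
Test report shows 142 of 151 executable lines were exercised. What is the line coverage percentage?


Coverage = covered / total * 100
Coverage = 142 / 151 * 100
Coverage = 94.04%

94.04%


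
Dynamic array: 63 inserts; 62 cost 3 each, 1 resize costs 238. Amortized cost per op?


Formula: Amortized cost = Total cost / Operations
Total cost = (62 * 3) + (1 * 238)
Total cost = 186 + 238 = 424
Amortized = 424 / 63 = 6.7302

6.7302


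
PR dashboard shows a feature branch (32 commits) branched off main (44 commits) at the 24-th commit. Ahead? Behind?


Common ancestor: commit #24
feature commits after divergence: 32 - 24 = 8
main commits after divergence: 44 - 24 = 20
feature is 8 commits ahead of main
main is 20 commits ahead of feature

feature ahead: 8, main ahead: 20


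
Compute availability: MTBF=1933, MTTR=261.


Availability = MTBF / (MTBF + MTTR)
Availability = 1933 / (1933 + 261)
Availability = 1933 / 2194
Availability = 88.1039%

88.1039%


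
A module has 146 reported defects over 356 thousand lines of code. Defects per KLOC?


Defect density = defects / KLOC
Defect density = 146 / 356
Defect density = 0.41 defects/KLOC

0.41 defects/KLOC


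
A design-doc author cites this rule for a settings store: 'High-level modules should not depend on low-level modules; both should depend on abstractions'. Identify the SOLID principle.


This describes the Dependency Inversion Principle (DIP)

Dependency Inversion Principle (DIP)


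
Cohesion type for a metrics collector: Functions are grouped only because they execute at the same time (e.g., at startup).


Reasoning: Related by timing only
Type: Temporal cohesion

Temporal cohesion


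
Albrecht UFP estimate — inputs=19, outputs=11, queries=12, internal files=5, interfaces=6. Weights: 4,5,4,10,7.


UFP = EI*4 + EO*5 + EQ*4 + ILF*10 + EIF*7
UFP = 19*4 + 11*5 + 12*4 + 5*10 + 6*7
UFP = 76 + 55 + 48 + 50 + 42
UFP = 271

271


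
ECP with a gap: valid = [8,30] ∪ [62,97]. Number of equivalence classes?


Valid ranges: [8,30] and [62,97]
Class 1: x < 8 — invalid
Class 2: 8 ≤ x ≤ 30 — valid
Class 3: 30 < x < 62 — invalid (gap between ranges)
Class 4: 62 ≤ x ≤ 97 — valid
Class 5: x > 97 — invalid
Total equivalence classes: 5

5 equivalence classes
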